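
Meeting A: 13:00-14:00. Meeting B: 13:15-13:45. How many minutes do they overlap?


Meeting A: 780-840 (in minutes from midnight)
Meeting B: 795-825
Overlap start = max(780, 795) = 795
Overlap end = min(840, 825) = 825
Overlap = max(0, 825 - 795) = 30 min

30 minutes


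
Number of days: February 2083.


28 days

Month: February (month 2)
February: 28 or 29 (leap year)
2083 leap year? No


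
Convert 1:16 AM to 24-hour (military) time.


Input: 1:16 AM
AM hour stays: 1

01:16


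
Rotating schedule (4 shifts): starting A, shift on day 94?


Shift B

Shifts: A, B, C, D
Start: A (index 0)
Day 94: (0 + 94 - 1) mod 4
= 93 mod 4
= 1
Index 1 → shift B


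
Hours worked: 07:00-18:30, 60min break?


Total time = (18×60+30) - (7×60+0)
= 1110 - 420 = 690 min
Minus break: 690 - 60 = 630 min
= 10h 30m

10h 30m (630 minutes)


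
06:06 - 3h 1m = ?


03:05

Start: 366 minutes from midnight
Subtract: 181 minutes
Remaining: 366 - 181 = 185
Hours: 3, Minutes: 5


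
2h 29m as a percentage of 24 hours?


Total minutes: 2×60 + 29 = 149
Day = 24×60 = 1440 minutes
Fraction = 149/1440 ≈ 0.1035
As a percentage: 149/1440 × 100 ≈ 10.35%

0.1035 (10.35%)


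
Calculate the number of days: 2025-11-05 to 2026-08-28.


296 days

From November 5, 2025 to August 28, 2026
Rest of November 2025: 30 - 5 = 25
Full months: December 31, January 31, February 2026 28, March 31, April 30, May 31, June 30, July 31
Days into August 2026: 28
Total = 25 + 31 + 31 + 28 + 31 + 30 + 31 + 30 + 31 + 28 = 296 days


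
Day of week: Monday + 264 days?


Saturday

Start: Monday (index 0)
(0 + 264) mod 7
= 264 mod 7
= 5
Index 5 → Saturday


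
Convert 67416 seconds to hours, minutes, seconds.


Hours: 67416 ÷ 3600 = 18 remainder 2616
Minutes: 2616 ÷ 60 = 43 remainder 36
Seconds: 36

18h 43m 36s


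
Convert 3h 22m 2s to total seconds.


Hours: 3 × 3600 = 10800
Minutes: 22 × 60 = 1320
Seconds: 2
Total = 10800 + 1320 + 2 = 12122

12122 seconds


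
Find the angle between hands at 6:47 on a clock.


78.5°

Hour hand = 6×30 + 47×0.5 = 203.5°
Minute hand = 47×6 = 282°
Difference = |203.5 - 282| = 78.5°


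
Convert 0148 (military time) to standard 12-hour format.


1:48 AM

Hour: 1
1 < 12 → AM


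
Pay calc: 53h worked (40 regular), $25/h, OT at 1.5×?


$1487.50

Regular: 40h × $25 = $1000.00
Overtime: 53 - 40 = 13h
OT pay: 13h × $25 × 1.5 = $487.50
Total = $1000.00 + $487.50 = $1487.50


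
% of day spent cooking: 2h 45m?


Time: 165 minutes
Day: 1440 minutes
Percentage = (165/1440) × 100 ≈ 11.5%

11.5%


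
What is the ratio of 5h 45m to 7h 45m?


23:31 (0.74)

Duration 1: 345 minutes
Duration 2: 465 minutes
Ratio = 345:465
GCD = 15
Simplified = 23:31
As a decimal: 23/31 ≈ 0.74


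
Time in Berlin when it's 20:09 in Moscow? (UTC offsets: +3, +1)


18:09

Time difference = UTC+1 - UTC+3 = -2 hours
New hour = (20 -2) mod 24
= 18 mod 24 = 18
Minutes unchanged → 18:09


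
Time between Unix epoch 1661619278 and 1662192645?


Difference = 1662192645 - 1661619278 = 573367 seconds
In hours: 573367 / 3600 ≈ 159.3
In days: 573367 / 86400 ≈ 6.64

573367 seconds (159.3 hours / 6.64 days)


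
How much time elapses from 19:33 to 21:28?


1h 55m

End time in minutes: 21×60 + 28 = 1288
Start time in minutes: 19×60 + 33 = 1173
Difference = 1288 - 1173 = 115 minutes
= 1 hours 55 minutes


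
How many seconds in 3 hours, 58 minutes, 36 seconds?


Hours: 3 × 3600 = 10800
Minutes: 58 × 60 = 3480
Seconds: 36
Total = 10800 + 3480 + 36 = 14316

14316 seconds


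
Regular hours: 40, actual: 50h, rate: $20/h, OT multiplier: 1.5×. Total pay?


Regular: 40h × $20 = $800.00
Overtime: 50 - 40 = 10h
OT pay: 10h × $20 × 1.5 = $300.00
Total = $800.00 + $300.00 = $1100.00

$1100.00


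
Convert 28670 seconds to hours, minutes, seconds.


7h 57m 50s

Hours: 28670 ÷ 3600 = 7 remainder 3470
Minutes: 3470 ÷ 60 = 57 remainder 50
Seconds: 50


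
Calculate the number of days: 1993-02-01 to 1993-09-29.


240 days

From February 1, 1993 to September 29, 1993
Rest of February 1993: 28 - 1 = 27
Full months: March 31, April 30, May 31, June 30, July 31, August 31
Days into September 1993: 29
Total = 27 + 31 + 30 + 31 + 30 + 31 + 31 + 29 = 240 days


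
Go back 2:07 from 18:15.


16:08

Start: 1095 minutes from midnight
Subtract: 127 minutes
Remaining: 1095 - 127 = 968
Hours: 16, Minutes: 8


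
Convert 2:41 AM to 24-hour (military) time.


02:41

Input: 2:41 AM
AM hour stays: 2


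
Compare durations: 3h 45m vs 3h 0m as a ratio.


5:4 (1.25)

Duration 1: 225 minutes
Duration 2: 180 minutes
Ratio = 225:180
GCD = 45
Simplified = 5:4
As a decimal: 5/4 = 1.25


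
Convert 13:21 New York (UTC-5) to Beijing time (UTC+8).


Time difference = UTC+8 - UTC-5 = +13 hours
New hour = (13 + 13) mod 24
= 26 mod 24 = 2
Minutes unchanged → 02:21; 26 ≥ 24 → next day

02:21 (next day)


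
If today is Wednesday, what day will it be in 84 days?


Start: Wednesday (index 2)
(2 + 84) mod 7
= 86 mod 7
= 2
Index 2 → Wednesday

Wednesday


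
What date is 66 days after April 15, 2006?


June 20, 2006

Start: April 15, 2006
Add 66 days
April 15 → May 1: 30 - 15 + 1 = 16 days (66 - 16 = 50 left)
May 1 → June 1: 31 - 1 + 1 = 31 days (50 - 31 = 19 left)
June 1 + 19 = June 20, 2006


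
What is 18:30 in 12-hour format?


6:30 PM

Hour: 18
18 - 12 = 6 → PM


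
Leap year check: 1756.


Rules: divisible by 4 AND (not by 100 OR by 400)
1756 ÷ 4 = 439 exactly → divisible by 4
1756 ÷ 100 = 17 remainder 56 → not divisible by 100
Divisible by 4 but not by 100 → leap year

Yes


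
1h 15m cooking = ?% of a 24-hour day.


Time: 75 minutes
Day: 1440 minutes
Percentage = (75/1440) × 100 ≈ 5.2%

5.2%


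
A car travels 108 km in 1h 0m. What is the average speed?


108.0 km/h

Distance: 108 km
Time: 1 hours
Speed = 108 / 1 = 108.0 km/h


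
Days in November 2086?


30 days

Month: November (month 11)
November has 30 days


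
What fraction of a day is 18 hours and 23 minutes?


Total minutes: 18×60 + 23 = 1103
Day = 24×60 = 1440 minutes
Fraction = 1103/1440 ≈ 0.7660
As a percentage: 1103/1440 × 100 ≈ 76.60%

0.7660 (76.60%)


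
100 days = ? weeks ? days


Weeks: 100 ÷ 7 = 14 remainder 2

14 weeks 2 days


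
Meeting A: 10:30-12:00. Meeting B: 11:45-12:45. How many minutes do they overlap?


Meeting A: 630-720 (in minutes from midnight)
Meeting B: 705-765
Overlap start = max(630, 705) = 705
Overlap end = min(720, 765) = 720
Overlap = max(0, 720 - 705) = 15 min

15 minutes


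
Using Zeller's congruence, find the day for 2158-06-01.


Zeller's congruence:
q=1, m=6, k=58, j=21
h = (1 + ⌊13×7/5⌋ + 58 + ⌊58/4⌋ + ⌊21/4⌋ - 2×21) mod 7
= (1 + 18 + 58 + 14 + 5 - 42) mod 7
= 54 mod 7 = 5
h=5 → Thursday

Thursday


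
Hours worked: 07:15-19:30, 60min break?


Total time = (19×60+30) - (7×60+15)
= 1170 - 435 = 735 min
Minus break: 735 - 60 = 675 min
= 11h 15m

11h 15m (675 minutes)


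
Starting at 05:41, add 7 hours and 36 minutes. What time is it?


Start: 341 minutes from midnight
Add: 456 minutes
Total: 797 minutes
Hours: 797 ÷ 60 = 13 remainder 17

13:17


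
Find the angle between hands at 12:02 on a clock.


11.0°

Hour hand (12 ≡ 0 on the dial): 0×30 + 2×0.5 = 1.0°
Minute hand = 2×6 = 12°
Difference = |1.0 - 12| = 11.0°


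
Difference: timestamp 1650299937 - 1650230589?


69348 seconds (19.3 hours / 0.80 days)

Difference = 1650299937 - 1650230589 = 69348 seconds
In hours: 69348 / 3600 ≈ 19.3
In days: 69348 / 86400 ≈ 0.80


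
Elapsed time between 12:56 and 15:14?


2h 18m

End time in minutes: 15×60 + 14 = 914
Start time in minutes: 12×60 + 56 = 776
Difference = 914 - 776 = 138 minutes
= 2 hours 18 minutes


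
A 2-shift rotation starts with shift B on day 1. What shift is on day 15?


Shifts: A, B
Start: B (index 1)
Day 15: (1 + 15 - 1) mod 2
= 15 mod 2
= 1
Index 1 → shift B

Shift B


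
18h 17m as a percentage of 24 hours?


Total minutes: 18×60 + 17 = 1097
Day = 24×60 = 1440 minutes
Fraction = 1097/1440 ≈ 0.7618
As a percentage: 1097/1440 × 100 ≈ 76.18%

0.7618 (76.18%)


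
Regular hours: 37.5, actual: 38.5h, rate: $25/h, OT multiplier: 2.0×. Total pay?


Regular: 37.5h × $25 = $937.50
Overtime: 38.5 - 37.5 = 1.0h
OT pay: 1.0h × $25 × 2.0 = $50.00
Total = $937.50 + $50.00 = $987.50

$987.50


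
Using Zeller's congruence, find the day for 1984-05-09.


Zeller's congruence:
q=9, m=5, k=84, j=19
h = (9 + ⌊13×6/5⌋ + 84 + ⌊84/4⌋ + ⌊19/4⌋ - 2×19) mod 7
= (9 + 15 + 84 + 21 + 4 - 38) mod 7
= 95 mod 7 = 4
h=4 → Wednesday

Wednesday


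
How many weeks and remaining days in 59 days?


Weeks: 59 ÷ 7 = 8 remainder 3

8 weeks 3 days


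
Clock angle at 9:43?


Hour hand = 9×30 + 43×0.5 = 291.5°
Minute hand = 43×6 = 258°
Difference = |291.5 - 258| = 33.5°

33.5°


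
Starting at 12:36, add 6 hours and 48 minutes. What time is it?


Start: 756 minutes from midnight
Add: 408 minutes
Total: 1164 minutes
Hours: 1164 ÷ 60 = 19 remainder 24

19:24


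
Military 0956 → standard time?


Hour: 9
9 < 12 → AM

9:56 AM


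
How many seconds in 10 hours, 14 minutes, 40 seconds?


Hours: 10 × 3600 = 36000
Minutes: 14 × 60 = 840
Seconds: 40
Total = 36000 + 840 + 40 = 36880

36880 seconds


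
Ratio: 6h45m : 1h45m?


Duration 1: 405 minutes
Duration 2: 105 minutes
Ratio = 405:105
GCD = 15
Simplified = 27:7
As a decimal: 27/7 ≈ 3.86

27:7 (3.86)


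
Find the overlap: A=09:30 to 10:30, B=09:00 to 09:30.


0 minutes

Meeting A: 570-630 (in minutes from midnight)
Meeting B: 540-570
Overlap start = max(570, 540) = 570
Overlap end = min(630, 570) = 570
Overlap = max(0, 570 - 570) = 0 min


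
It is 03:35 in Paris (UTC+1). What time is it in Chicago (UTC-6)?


20:35 (previous day)

Time difference = UTC-6 - UTC+1 = -7 hours
New hour = (3 -7) mod 24
= -4 mod 24 = 20
Minutes unchanged → 20:35; -4 < 0 → previous day


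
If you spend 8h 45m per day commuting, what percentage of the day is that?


Time: 525 minutes
Day: 1440 minutes
Percentage = (525/1440) × 100 ≈ 36.5%

36.5%


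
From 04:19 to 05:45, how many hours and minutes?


End time in minutes: 5×60 + 45 = 345
Start time in minutes: 4×60 + 19 = 259
Difference = 345 - 259 = 86 minutes
= 1 hours 26 minutes

1h 26m


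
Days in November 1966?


Month: November (month 11)
November has 30 days

30 days


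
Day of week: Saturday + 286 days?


Start: Saturday (index 5)
(5 + 286) mod 7
= 291 mod 7
= 4
Index 4 → Friday

Friday


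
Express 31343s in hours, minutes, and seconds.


Hours: 31343 ÷ 3600 = 8 remainder 2543
Minutes: 2543 ÷ 60 = 42 remainder 23
Seconds: 23

8h 42m 23s


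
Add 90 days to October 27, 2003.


Start: October 27, 2003
Add 90 days
October 27 → November 1: 31 - 27 + 1 = 5 days (90 - 5 = 85 left)
November 1 → December 1: 30 - 1 + 1 = 30 days (85 - 30 = 55 left)
December 1 → January 1: 31 - 1 + 1 = 31 days (55 - 31 = 24 left)
January 1 + 24 = January 25, 2004

January 25, 2004


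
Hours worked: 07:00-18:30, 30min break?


11h 0m (660 minutes)

Total time = (18×60+30) - (7×60+0)
= 1110 - 420 = 690 min
Minus break: 690 - 30 = 660 min
= 11h 0m


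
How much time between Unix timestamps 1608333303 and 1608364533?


Difference = 1608364533 - 1608333303 = 31230 seconds
In hours: 31230 / 3600 ≈ 8.7
In days: 31230 / 86400 ≈ 0.36

31230 seconds (8.7 hours / 0.36 days)


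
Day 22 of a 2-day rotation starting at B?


Shifts: A, B
Start: B (index 1)
Day 22: (1 + 22 - 1) mod 2
= 22 mod 2
= 0
Index 0 → shift A

Shift A


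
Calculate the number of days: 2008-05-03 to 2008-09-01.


From May 3, 2008 to September 1, 2008
Rest of May 2008: 31 - 3 = 28
Full months: June 30, July 31, August 31
Days into September 2008: 1
Total = 28 + 30 + 31 + 31 + 1 = 121 days

121 days


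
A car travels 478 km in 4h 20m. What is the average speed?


Distance: 478 km
Time: 4h 20m = 260 min = 260/60 = 13/3 hours
Speed = 478 ÷ (13/3) = 478 × 3 / 13 = 1434/13 ≈ 110.3 km/h

110.3 km/h


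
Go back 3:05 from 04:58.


01:53

Start: 298 minutes from midnight
Subtract: 185 minutes
Remaining: 298 - 185 = 113
Hours: 1, Minutes: 53


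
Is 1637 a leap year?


Rules: divisible by 4 AND (not by 100 OR by 400)
1637 ÷ 4 = 409 remainder 1 → not divisible by 4
Not divisible by 4 → not a leap year

No


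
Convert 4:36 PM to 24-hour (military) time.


Input: 4:36 PM
PM: 4 + 12 = 16

16:36


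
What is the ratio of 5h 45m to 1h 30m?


Duration 1: 345 minutes
Duration 2: 90 minutes
Ratio = 345:90
GCD = 15
Simplified = 23:6
As a decimal: 23/6 ≈ 3.83

23:6 (3.83)


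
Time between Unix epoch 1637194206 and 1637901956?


Difference = 1637901956 - 1637194206 = 707750 seconds
In hours: 707750 / 3600 ≈ 196.6
In days: 707750 / 86400 ≈ 8.19

707750 seconds (196.6 hours / 8.19 days)


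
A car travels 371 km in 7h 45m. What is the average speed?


Distance: 371 km
Time: 7h 45m = 465 min = 465/60 = 31/4 hours
Speed = 371 ÷ (31/4) = 371 × 4 / 31 = 1484/31 ≈ 47.9 km/h

47.9 km/h


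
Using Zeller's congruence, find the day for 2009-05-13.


Wednesday

Zeller's congruence:
q=13, m=5, k=9, j=20
h = (13 + ⌊13×6/5⌋ + 9 + ⌊9/4⌋ + ⌊20/4⌋ - 2×20) mod 7
= (13 + 15 + 9 + 2 + 5 - 40) mod 7
= 4 mod 7 = 4
h=4 → Wednesday


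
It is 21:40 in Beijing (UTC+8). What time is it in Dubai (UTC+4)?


Time difference = UTC+4 - UTC+8 = -4 hours
New hour = (21 -4) mod 24
= 17 mod 24 = 17
Minutes unchanged → 17:40

17:40


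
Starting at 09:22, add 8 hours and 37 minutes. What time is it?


Start: 562 minutes from midnight
Add: 517 minutes
Total: 1079 minutes
Hours: 1079 ÷ 60 = 17 remainder 59

17:59


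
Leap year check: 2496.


Rules: divisible by 4 AND (not by 100 OR by 400)
2496 ÷ 4 = 624 exactly → divisible by 4
2496 ÷ 100 = 24 remainder 96 → not divisible by 100
Divisible by 4 but not by 100 → leap year

Yes


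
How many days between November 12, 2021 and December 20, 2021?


38 days

From November 12, 2021 to December 20, 2021
Rest of November 2021: 30 - 12 = 18
Days into December 2021: 20
Total = 18 + 20 = 38 days


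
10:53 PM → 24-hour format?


22:53

Input: 10:53 PM
PM: 10 + 12 = 22


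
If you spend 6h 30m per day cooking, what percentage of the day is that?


Time: 390 minutes
Day: 1440 minutes
Percentage = (390/1440) × 100 ≈ 27.1%

27.1%


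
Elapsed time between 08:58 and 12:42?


End time in minutes: 12×60 + 42 = 762
Start time in minutes: 8×60 + 58 = 538
Difference = 762 - 538 = 224 minutes
= 3 hours 44 minutes

3h 44m


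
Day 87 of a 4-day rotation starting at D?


Shifts: A, B, C, D
Start: D (index 3)
Day 87: (3 + 87 - 1) mod 4
= 89 mod 4
= 1
Index 1 → shift B

Shift B


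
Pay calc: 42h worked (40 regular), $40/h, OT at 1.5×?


Regular: 40h × $40 = $1600.00
Overtime: 42 - 40 = 2h
OT pay: 2h × $40 × 1.5 = $120.00
Total = $1600.00 + $120.00 = $1720.00

$1720.00


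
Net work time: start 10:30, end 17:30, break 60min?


6h 0m (360 minutes)

Total time = (17×60+30) - (10×60+30)
= 1050 - 630 = 420 min
Minus break: 420 - 60 = 360 min
= 6h 0m


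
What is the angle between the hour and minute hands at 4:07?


81.5°

Hour hand = 4×30 + 7×0.5 = 123.5°
Minute hand = 7×6 = 42°
Difference = |123.5 - 42| = 81.5°


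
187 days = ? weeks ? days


Weeks: 187 ÷ 7 = 26 remainder 5

26 weeks 5 days


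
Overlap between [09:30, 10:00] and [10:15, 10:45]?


Meeting A: 570-600 (in minutes from midnight)
Meeting B: 615-645
Overlap start = max(570, 615) = 615
Overlap end = min(600, 645) = 600
Overlap = max(0, 600 - 615) = 0 min

0 minutes


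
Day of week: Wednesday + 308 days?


Start: Wednesday (index 2)
(2 + 308) mod 7
= 310 mod 7
= 2
Index 2 → Wednesday

Wednesday


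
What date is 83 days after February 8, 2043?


May 2, 2043

Start: February 8, 2043
Add 83 days
February 8 → March 1: 28 - 8 + 1 = 21 days (83 - 21 = 62 left)
March 1 → April 1: 31 - 1 + 1 = 31 days (62 - 31 = 31 left)
April 1 → May 1: 30 - 1 + 1 = 30 days (31 - 30 = 1 left)
May 1 + 1 = May 2, 2043


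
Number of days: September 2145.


Month: September (month 9)
September has 30 days

30 days


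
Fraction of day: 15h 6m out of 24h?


Total minutes: 15×60 + 6 = 906
Day = 24×60 = 1440 minutes
Fraction = 906/1440 ≈ 0.6292
As a percentage: 906/1440 × 100 ≈ 62.92%

0.6292 (62.92%)


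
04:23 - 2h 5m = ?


Start: 263 minutes from midnight
Subtract: 125 minutes
Remaining: 263 - 125 = 138
Hours: 2, Minutes: 18

02:18


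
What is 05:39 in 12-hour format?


5:39 AM

Hour: 5
5 < 12 → AM


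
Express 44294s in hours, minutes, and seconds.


12h 18m 14s

Hours: 44294 ÷ 3600 = 12 remainder 1094
Minutes: 1094 ÷ 60 = 18 remainder 14
Seconds: 14


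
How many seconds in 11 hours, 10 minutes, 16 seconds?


Hours: 11 × 3600 = 39600
Minutes: 10 × 60 = 600
Seconds: 16
Total = 39600 + 600 + 16 = 40216

40216 seconds


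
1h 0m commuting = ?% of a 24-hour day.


4.2%

Time: 60 minutes
Day: 1440 minutes
Percentage = (60/1440) × 100 ≈ 4.2%


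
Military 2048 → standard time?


8:48 PM

Hour: 20
20 - 12 = 8 → PM


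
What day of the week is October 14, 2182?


Zeller's congruence:
q=14, m=10, k=82, j=21
h = (14 + ⌊13×11/5⌋ + 82 + ⌊82/4⌋ + ⌊21/4⌋ - 2×21) mod 7
= (14 + 28 + 82 + 20 + 5 - 42) mod 7
= 107 mod 7 = 2
h=2 → Monday

Monday


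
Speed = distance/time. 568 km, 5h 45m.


Distance: 568 km
Time: 5h 45m = 345 min = 345/60 = 23/4 hours
Speed = 568 ÷ (23/4) = 568 × 4 / 23 = 2272/23 ≈ 98.8 km/h

98.8 km/h


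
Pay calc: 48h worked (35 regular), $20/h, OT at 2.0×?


Regular: 35h × $20 = $700.00
Overtime: 48 - 35 = 13h
OT pay: 13h × $20 × 2.0 = $520.00
Total = $700.00 + $520.00 = $1220.00

$1220.00


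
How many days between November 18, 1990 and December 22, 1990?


From November 18, 1990 to December 22, 1990
Rest of November 1990: 30 - 18 = 12
Days into December 1990: 22
Total = 12 + 22 = 34 days

34 days


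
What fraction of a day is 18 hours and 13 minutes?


0.7590 (75.90%)

Total minutes: 18×60 + 13 = 1093
Day = 24×60 = 1440 minutes
Fraction = 1093/1440 ≈ 0.7590
As a percentage: 1093/1440 × 100 ≈ 75.90%


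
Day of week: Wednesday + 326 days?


Sunday

Start: Wednesday (index 2)
(2 + 326) mod 7
= 328 mod 7
= 6
Index 6 → Sunday


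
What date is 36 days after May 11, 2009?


June 16, 2009

Start: May 11, 2009
Add 36 days
May 11 → June 1: 31 - 11 + 1 = 21 days (36 - 21 = 15 left)
June 1 + 15 = June 16, 2009


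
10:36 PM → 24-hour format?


22:36

Input: 10:36 PM
PM: 10 + 12 = 22


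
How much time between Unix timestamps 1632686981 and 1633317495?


Difference = 1633317495 - 1632686981 = 630514 seconds
In hours: 630514 / 3600 ≈ 175.1
In days: 630514 / 86400 ≈ 7.30

630514 seconds (175.1 hours / 7.30 days)


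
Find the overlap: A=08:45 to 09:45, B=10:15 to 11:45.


0 minutes

Meeting A: 525-585 (in minutes from midnight)
Meeting B: 615-705
Overlap start = max(525, 615) = 615
Overlap end = min(585, 705) = 585
Overlap = max(0, 585 - 615) = 0 min


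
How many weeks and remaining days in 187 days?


26 weeks 5 days

Weeks: 187 ÷ 7 = 26 remainder 5


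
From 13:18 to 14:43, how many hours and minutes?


1h 25m

End time in minutes: 14×60 + 43 = 883
Start time in minutes: 13×60 + 18 = 798
Difference = 883 - 798 = 85 minutes
= 1 hours 25 minutes


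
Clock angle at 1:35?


162.5°

Hour hand = 1×30 + 35×0.5 = 47.5°
Minute hand = 35×6 = 210°
Difference = |47.5 - 210| = 162.5°


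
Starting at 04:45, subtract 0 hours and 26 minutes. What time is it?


04:19

Start: 285 minutes from midnight
Subtract: 26 minutes
Remaining: 285 - 26 = 259
Hours: 4, Minutes: 19


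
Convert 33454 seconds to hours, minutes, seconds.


Hours: 33454 ÷ 3600 = 9 remainder 1054
Minutes: 1054 ÷ 60 = 17 remainder 34
Seconds: 34

9h 17m 34s


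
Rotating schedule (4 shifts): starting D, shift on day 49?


Shifts: A, B, C, D
Start: D (index 3)
Day 49: (3 + 49 - 1) mod 4
= 51 mod 4
= 3
Index 3 → shift D

Shift D


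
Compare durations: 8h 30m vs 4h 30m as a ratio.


17:9 (1.89)

Duration 1: 510 minutes
Duration 2: 270 minutes
Ratio = 510:270
GCD = 30
Simplified = 17:9
As a decimal: 17/9 ≈ 1.89


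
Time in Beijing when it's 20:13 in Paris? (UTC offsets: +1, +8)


Time difference = UTC+8 - UTC+1 = +7 hours
New hour = (20 + 7) mod 24
= 27 mod 24 = 3
Minutes unchanged → 03:13; 27 ≥ 24 → next day

03:13 (next day)


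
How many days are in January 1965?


31 days

Month: January (month 1)
January has 31 days


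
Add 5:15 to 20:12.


01:27 (next day)

Start: 1212 minutes from midnight
Add: 315 minutes
Total: 1527 minutes
Hours: 1527 ÷ 60 = 25 remainder 27
25 ≥ 24 → 25 - 24 = 1 (next day)


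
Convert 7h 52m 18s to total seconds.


Hours: 7 × 3600 = 25200
Minutes: 52 × 60 = 3120
Seconds: 18
Total = 25200 + 3120 + 18 = 28338

28338 seconds


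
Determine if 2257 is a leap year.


Rules: divisible by 4 AND (not by 100 OR by 400)
2257 ÷ 4 = 564 remainder 1 → not divisible by 4
Not divisible by 4 → not a leap year

No


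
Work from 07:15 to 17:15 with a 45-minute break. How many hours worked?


9h 15m (555 minutes)

Total time = (17×60+15) - (7×60+15)
= 1035 - 435 = 600 min
Minus break: 600 - 45 = 555 min
= 9h 15m


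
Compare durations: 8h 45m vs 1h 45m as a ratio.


Duration 1: 525 minutes
Duration 2: 105 minutes
Ratio = 525:105
GCD = 105
Simplified = 5:1
As a decimal: 5/1 = 5.00

5:1 (5.00)


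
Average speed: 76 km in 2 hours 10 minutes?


35.1 km/h

Distance: 76 km
Time: 2h 10m = 130 min = 130/60 = 13/6 hours
Speed = 76 ÷ (13/6) = 76 × 6 / 13 = 456/13 ≈ 35.1 km/h


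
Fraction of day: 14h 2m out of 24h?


0.5847 (58.47%)

Total minutes: 14×60 + 2 = 842
Day = 24×60 = 1440 minutes
Fraction = 842/1440 ≈ 0.5847
As a percentage: 842/1440 × 100 ≈ 58.47%


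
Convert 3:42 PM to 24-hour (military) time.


15:42

Input: 3:42 PM
PM: 3 + 12 = 15


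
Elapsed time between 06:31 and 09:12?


End time in minutes: 9×60 + 12 = 552
Start time in minutes: 6×60 + 31 = 391
Difference = 552 - 391 = 161 minutes
= 2 hours 41 minutes

2h 41m


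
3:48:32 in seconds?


Hours: 3 × 3600 = 10800
Minutes: 48 × 60 = 2880
Seconds: 32
Total = 10800 + 2880 + 32 = 13712

13712 seconds


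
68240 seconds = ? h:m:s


18h 57m 20s

Hours: 68240 ÷ 3600 = 18 remainder 3440
Minutes: 3440 ÷ 60 = 57 remainder 20
Seconds: 20


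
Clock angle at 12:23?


Hour hand (12 ≡ 0 on the dial): 0×30 + 23×0.5 = 11.5°
Minute hand = 23×6 = 138°
Difference = |11.5 - 138| = 126.5°

126.5°


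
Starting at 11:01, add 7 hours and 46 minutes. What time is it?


18:47

Start: 661 minutes from midnight
Add: 466 minutes
Total: 1127 minutes
Hours: 1127 ÷ 60 = 18 remainder 47


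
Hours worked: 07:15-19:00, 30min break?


Total time = (19×60+0) - (7×60+15)
= 1140 - 435 = 705 min
Minus break: 705 - 30 = 675 min
= 11h 15m

11h 15m (675 minutes)


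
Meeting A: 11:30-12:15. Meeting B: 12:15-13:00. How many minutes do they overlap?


Meeting A: 690-735 (in minutes from midnight)
Meeting B: 735-780
Overlap start = max(690, 735) = 735
Overlap end = min(735, 780) = 735
Overlap = max(0, 735 - 735) = 0 min

0 minutes


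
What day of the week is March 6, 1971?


Zeller's congruence:
q=6, m=3, k=71, j=19
h = (6 + ⌊13×4/5⌋ + 71 + ⌊71/4⌋ + ⌊19/4⌋ - 2×19) mod 7
= (6 + 10 + 71 + 17 + 4 - 38) mod 7
= 70 mod 7 = 0
h=0 → Saturday

Saturday


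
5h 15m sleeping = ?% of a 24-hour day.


Time: 315 minutes
Day: 1440 minutes
Percentage = (315/1440) × 100 ≈ 21.9%

21.9%


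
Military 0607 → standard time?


6:07 AM

Hour: 6
6 < 12 → AM


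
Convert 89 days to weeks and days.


12 weeks 5 days

Weeks: 89 ÷ 7 = 12 remainder 5


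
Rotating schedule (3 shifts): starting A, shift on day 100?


Shift A

Shifts: A, B, C
Start: A (index 0)
Day 100: (0 + 100 - 1) mod 3
= 99 mod 3
= 0
Index 0 → shift A


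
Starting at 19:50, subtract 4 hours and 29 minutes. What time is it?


15:21

Start: 1190 minutes from midnight
Subtract: 269 minutes
Remaining: 1190 - 269 = 921
Hours: 15, Minutes: 21


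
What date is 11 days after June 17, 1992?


June 28, 1992

Start: June 17, 1992
Add 11 days
June 17 + 11 = June 28, 1992


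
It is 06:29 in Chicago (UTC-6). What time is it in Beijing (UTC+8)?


20:29

Time difference = UTC+8 - UTC-6 = +14 hours
New hour = (6 + 14) mod 24
= 20 mod 24 = 20
Minutes unchanged → 20:29


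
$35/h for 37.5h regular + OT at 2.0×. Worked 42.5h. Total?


$1662.50

Regular: 37.5h × $35 = $1312.50
Overtime: 42.5 - 37.5 = 5.0h
OT pay: 5.0h × $35 × 2.0 = $350.00
Total = $1312.50 + $350.00 = $1662.50


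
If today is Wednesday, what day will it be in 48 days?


Start: Wednesday (index 2)
(2 + 48) mod 7
= 50 mod 7
= 1
Index 1 → Tuesday

Tuesday


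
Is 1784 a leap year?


Yes

Rules: divisible by 4 AND (not by 100 OR by 400)
1784 ÷ 4 = 446 exactly → divisible by 4
1784 ÷ 100 = 17 remainder 84 → not divisible by 100
Divisible by 4 but not by 100 → leap year


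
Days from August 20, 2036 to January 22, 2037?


From August 20, 2036 to January 22, 2037
Rest of August 2036: 31 - 20 = 11
Full months: September 30, October 31, November 30, December 31
Days into January 2037: 22
Total = 11 + 30 + 31 + 30 + 31 + 22 = 155 days

155 days


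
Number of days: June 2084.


Month: June (month 6)
June has 30 days

30 days


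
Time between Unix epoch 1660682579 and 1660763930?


Difference = 1660763930 - 1660682579 = 81351 seconds
In hours: 81351 / 3600 ≈ 22.6
In days: 81351 / 86400 ≈ 0.94

81351 seconds (22.6 hours / 0.94 days)


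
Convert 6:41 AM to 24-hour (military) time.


06:41

Input: 6:41 AM
AM hour stays: 6


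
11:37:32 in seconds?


41852 seconds

Hours: 11 × 3600 = 39600
Minutes: 37 × 60 = 2220
Seconds: 32
Total = 39600 + 2220 + 32 = 41852


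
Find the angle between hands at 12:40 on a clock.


Hour hand (12 ≡ 0 on the dial): 0×30 + 40×0.5 = 20.0°
Minute hand = 40×6 = 240°
Difference = |20.0 - 240| = 220.0°
Since > 180°: 360 - 220.0 = 140.0°

140.0°


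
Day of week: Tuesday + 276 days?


Start: Tuesday (index 1)
(1 + 276) mod 7
= 277 mod 7
= 4
Index 4 → Friday

Friday


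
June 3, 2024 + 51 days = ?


Start: June 3, 2024
Add 51 days
June 3 → July 1: 30 - 3 + 1 = 28 days (51 - 28 = 23 left)
July 1 + 23 = July 24, 2024

July 24, 2024


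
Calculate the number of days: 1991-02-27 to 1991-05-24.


From February 27, 1991 to May 24, 1991
Rest of February 1991: 28 - 27 = 1
Full months: March 31, April 30
Days into May 1991: 24
Total = 1 + 31 + 30 + 24 = 86 days

86 days


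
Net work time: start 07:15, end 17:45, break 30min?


10h 0m (600 minutes)

Total time = (17×60+45) - (7×60+15)
= 1065 - 435 = 630 min
Minus break: 630 - 30 = 600 min
= 10h 0m


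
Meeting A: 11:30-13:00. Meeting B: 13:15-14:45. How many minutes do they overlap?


0 minutes

Meeting A: 690-780 (in minutes from midnight)
Meeting B: 795-885
Overlap start = max(690, 795) = 795
Overlap end = min(780, 885) = 780
Overlap = max(0, 780 - 795) = 0 min


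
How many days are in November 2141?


Month: November (month 11)
November has 30 days

30 days


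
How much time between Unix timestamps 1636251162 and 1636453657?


202495 seconds (56.2 hours / 2.34 days)

Difference = 1636453657 - 1636251162 = 202495 seconds
In hours: 202495 / 3600 ≈ 56.2
In days: 202495 / 86400 ≈ 2.34


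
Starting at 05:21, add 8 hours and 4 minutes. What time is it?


13:25

Start: 321 minutes from midnight
Add: 484 minutes
Total: 805 minutes
Hours: 805 ÷ 60 = 13 remainder 25


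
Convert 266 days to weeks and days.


Weeks: 266 ÷ 7 = 38 remainder 0

38 weeks 0 days


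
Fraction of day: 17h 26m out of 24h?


Total minutes: 17×60 + 26 = 1046
Day = 24×60 = 1440 minutes
Fraction = 1046/1440 ≈ 0.7264
As a percentage: 1046/1440 × 100 ≈ 72.64%

0.7264 (72.64%)


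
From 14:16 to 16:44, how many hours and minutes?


2h 28m

End time in minutes: 16×60 + 44 = 1004
Start time in minutes: 14×60 + 16 = 856
Difference = 1004 - 856 = 148 minutes
= 2 hours 28 minutes


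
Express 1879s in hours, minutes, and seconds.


0h 31m 19s

Hours: 1879 ÷ 3600 = 0 remainder 1879
Minutes: 1879 ÷ 60 = 31 remainder 19
Seconds: 19


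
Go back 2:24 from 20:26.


18:02

Start: 1226 minutes from midnight
Subtract: 144 minutes
Remaining: 1226 - 144 = 1082
Hours: 18, Minutes: 2


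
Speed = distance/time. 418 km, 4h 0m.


104.5 km/h

Distance: 418 km
Time: 4 hours
Speed = 418 / 4 = 104.5 km/h


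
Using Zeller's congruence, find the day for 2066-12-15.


Wednesday

Zeller's congruence:
q=15, m=12, k=66, j=20
h = (15 + ⌊13×13/5⌋ + 66 + ⌊66/4⌋ + ⌊20/4⌋ - 2×20) mod 7
= (15 + 33 + 66 + 16 + 5 - 40) mod 7
= 95 mod 7 = 4
h=4 → Wednesday


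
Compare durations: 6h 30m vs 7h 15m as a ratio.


26:29 (0.90)

Duration 1: 390 minutes
Duration 2: 435 minutes
Ratio = 390:435
GCD = 15
Simplified = 26:29
As a decimal: 26/29 ≈ 0.90


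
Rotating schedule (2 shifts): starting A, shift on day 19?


Shift A

Shifts: A, B
Start: A (index 0)
Day 19: (0 + 19 - 1) mod 2
= 18 mod 2
= 0
Index 0 → shift A


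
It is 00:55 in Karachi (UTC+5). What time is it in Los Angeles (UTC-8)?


Time difference = UTC-8 - UTC+5 = -13 hours
New hour = (0 -13) mod 24
= -13 mod 24 = 11
Minutes unchanged → 11:55; -13 < 0 → previous day

11:55 (previous day)


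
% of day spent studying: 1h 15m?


Time: 75 minutes
Day: 1440 minutes
Percentage = (75/1440) × 100 ≈ 5.2%

5.2%


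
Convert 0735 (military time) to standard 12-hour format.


7:35 AM

Hour: 7
7 < 12 → AM


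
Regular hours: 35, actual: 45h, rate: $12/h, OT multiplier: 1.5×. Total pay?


Regular: 35h × $12 = $420.00
Overtime: 45 - 35 = 10h
OT pay: 10h × $12 × 1.5 = $180.00
Total = $420.00 + $180.00 = $600.00

$600.00


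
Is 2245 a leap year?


Rules: divisible by 4 AND (not by 100 OR by 400)
2245 ÷ 4 = 561 remainder 1 → not divisible by 4
Not divisible by 4 → not a leap year

No


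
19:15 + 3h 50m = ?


23:05

Start: 1155 minutes from midnight
Add: 230 minutes
Total: 1385 minutes
Hours: 1385 ÷ 60 = 23 remainder 5


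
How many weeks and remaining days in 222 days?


31 weeks 5 days

Weeks: 222 ÷ 7 = 31 remainder 5


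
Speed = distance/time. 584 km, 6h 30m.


89.8 km/h

Distance: 584 km
Time: 6h 30m = 390 min = 390/60 = 13/2 hours
Speed = 584 ÷ (13/2) = 584 × 2 / 13 = 1168/13 ≈ 89.8 km/h


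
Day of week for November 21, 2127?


Zeller's congruence:
q=21, m=11, k=27, j=21
h = (21 + ⌊13×12/5⌋ + 27 + ⌊27/4⌋ + ⌊21/4⌋ - 2×21) mod 7
= (21 + 31 + 27 + 6 + 5 - 42) mod 7
= 48 mod 7 = 6
h=6 → Friday

Friday


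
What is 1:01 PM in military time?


13:01

Input: 1:01 PM
PM: 1 + 12 = 13


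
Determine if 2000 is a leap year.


Rules: divisible by 4 AND (not by 100 OR by 400)
2000 ÷ 4 = 500 exactly → divisible by 4
2000 ÷ 100 = 20 exactly → divisible by 100
2000 ÷ 400 = 5 exactly → divisible by 400
Divisible by 400 → leap year

Yes


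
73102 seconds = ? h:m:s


Hours: 73102 ÷ 3600 = 20 remainder 1102
Minutes: 1102 ÷ 60 = 18 remainder 22
Seconds: 22

20h 18m 22s


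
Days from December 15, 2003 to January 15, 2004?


31 days

From December 15, 2003 to January 15, 2004
Rest of December 2003: 31 - 15 = 16
Days into January 2004: 15
Total = 16 + 15 = 31 days


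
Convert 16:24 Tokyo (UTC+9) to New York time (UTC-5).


Time difference = UTC-5 - UTC+9 = -14 hours
New hour = (16 -14) mod 24
= 2 mod 24 = 2
Minutes unchanged → 02:24

02:24


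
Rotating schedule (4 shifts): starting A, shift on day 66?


Shifts: A, B, C, D
Start: A (index 0)
Day 66: (0 + 66 - 1) mod 4
= 65 mod 4
= 1
Index 1 → shift B

Shift B


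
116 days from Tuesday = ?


Start: Tuesday (index 1)
(1 + 116) mod 7
= 117 mod 7
= 5
Index 5 → Saturday

Saturday


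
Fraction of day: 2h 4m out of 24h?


Total minutes: 2×60 + 4 = 124
Day = 24×60 = 1440 minutes
Fraction = 124/1440 ≈ 0.0861
As a percentage: 124/1440 × 100 ≈ 8.61%

0.0861 (8.61%)


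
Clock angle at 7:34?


23.0°

Hour hand = 7×30 + 34×0.5 = 227.0°
Minute hand = 34×6 = 204°
Difference = |227.0 - 204| = 23.0°


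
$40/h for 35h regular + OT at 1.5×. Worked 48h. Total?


$2180.00

Regular: 35h × $40 = $1400.00
Overtime: 48 - 35 = 13h
OT pay: 13h × $40 × 1.5 = $780.00
Total = $1400.00 + $780.00 = $2180.00


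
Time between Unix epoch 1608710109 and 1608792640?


82531 seconds (22.9 hours / 0.96 days)

Difference = 1608792640 - 1608710109 = 82531 seconds
In hours: 82531 / 3600 ≈ 22.9
In days: 82531 / 86400 ≈ 0.96


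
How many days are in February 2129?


28 days

Month: February (month 2)
February: 28 or 29 (leap year)
2129 leap year? No


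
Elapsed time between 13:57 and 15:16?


End time in minutes: 15×60 + 16 = 916
Start time in minutes: 13×60 + 57 = 837
Difference = 916 - 837 = 79 minutes
= 1 hours 19 minutes

1h 19m


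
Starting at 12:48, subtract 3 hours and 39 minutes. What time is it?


09:09

Start: 768 minutes from midnight
Subtract: 219 minutes
Remaining: 768 - 219 = 549
Hours: 9, Minutes: 9


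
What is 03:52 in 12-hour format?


Hour: 3
3 < 12 → AM

3:52 AM


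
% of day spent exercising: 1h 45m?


Time: 105 minutes
Day: 1440 minutes
Percentage = (105/1440) × 100 ≈ 7.3%

7.3%


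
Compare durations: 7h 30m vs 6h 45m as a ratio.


Duration 1: 450 minutes
Duration 2: 405 minutes
Ratio = 450:405
GCD = 45
Simplified = 10:9
As a decimal: 10/9 ≈ 1.11

10:9 (1.11)


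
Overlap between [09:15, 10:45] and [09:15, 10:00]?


Meeting A: 555-645 (in minutes from midnight)
Meeting B: 555-600
Overlap start = max(555, 555) = 555
Overlap end = min(645, 600) = 600
Overlap = max(0, 600 - 555) = 45 min

45 minutes


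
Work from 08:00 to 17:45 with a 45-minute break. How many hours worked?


Total time = (17×60+45) - (8×60+0)
= 1065 - 480 = 585 min
Minus break: 585 - 45 = 540 min
= 9h 0m

9h 0m (540 minutes)


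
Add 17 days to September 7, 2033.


Start: September 7, 2033
Add 17 days
September 7 + 17 = September 24, 2033

September 24, 2033


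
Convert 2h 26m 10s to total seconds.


Hours: 2 × 3600 = 7200
Minutes: 26 × 60 = 1560
Seconds: 10
Total = 7200 + 1560 + 10 = 8770

8770 seconds


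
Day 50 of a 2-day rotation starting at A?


Shift B

Shifts: A, B
Start: A (index 0)
Day 50: (0 + 50 - 1) mod 2
= 49 mod 2
= 1
Index 1 → shift B


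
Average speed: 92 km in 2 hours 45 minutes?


Distance: 92 km
Time: 2h 45m = 165 min = 165/60 = 11/4 hours
Speed = 92 ÷ (11/4) = 92 × 4 / 11 = 368/11 ≈ 33.5 km/h

33.5 km/h


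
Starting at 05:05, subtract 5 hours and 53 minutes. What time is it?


Start: 305 minutes from midnight
Subtract: 353 minutes
Remaining: 305 - 353 = -48
Negative → add 24×60 = 1392
Hours: 23, Minutes: 12

23:12


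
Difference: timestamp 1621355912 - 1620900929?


Difference = 1621355912 - 1620900929 = 454983 seconds
In hours: 454983 / 3600 ≈ 126.4
In days: 454983 / 86400 ≈ 5.27

454983 seconds (126.4 hours / 5.27 days)


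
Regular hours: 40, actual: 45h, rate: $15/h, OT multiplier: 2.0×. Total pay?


Regular: 40h × $15 = $600.00
Overtime: 45 - 40 = 5h
OT pay: 5h × $15 × 2.0 = $150.00
Total = $600.00 + $150.00 = $750.00

$750.00


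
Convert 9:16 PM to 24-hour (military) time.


Input: 9:16 PM
PM: 9 + 12 = 21

21:16


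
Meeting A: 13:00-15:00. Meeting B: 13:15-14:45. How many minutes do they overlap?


90 minutes

Meeting A: 780-900 (in minutes from midnight)
Meeting B: 795-885
Overlap start = max(780, 795) = 795
Overlap end = min(900, 885) = 885
Overlap = max(0, 885 - 795) = 90 min


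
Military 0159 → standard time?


1:59 AM

Hour: 1
1 < 12 → AM


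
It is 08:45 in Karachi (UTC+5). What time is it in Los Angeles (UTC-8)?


Time difference = UTC-8 - UTC+5 = -13 hours
New hour = (8 -13) mod 24
= -5 mod 24 = 19
Minutes unchanged → 19:45; -5 < 0 → previous day

19:45 (previous day)


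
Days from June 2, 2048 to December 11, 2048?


192 days

From June 2, 2048 to December 11, 2048
Rest of June 2048: 30 - 2 = 28
Full months: July 31, August 31, September 30, October 31, November 30
Days into December 2048: 11
Total = 28 + 31 + 31 + 30 + 31 + 30 + 11 = 192 days


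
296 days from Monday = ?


Start: Monday (index 0)
(0 + 296) mod 7
= 296 mod 7
= 2
Index 2 → Wednesday

Wednesday


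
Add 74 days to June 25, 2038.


Start: June 25, 2038
Add 74 days
June 25 → July 1: 30 - 25 + 1 = 6 days (74 - 6 = 68 left)
July 1 → August 1: 31 - 1 + 1 = 31 days (68 - 31 = 37 left)
August 1 → September 1: 31 - 1 + 1 = 31 days (37 - 31 = 6 left)
September 1 + 6 = September 7, 2038

September 7, 2038


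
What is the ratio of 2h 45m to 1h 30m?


Duration 1: 165 minutes
Duration 2: 90 minutes
Ratio = 165:90
GCD = 15
Simplified = 11:6
As a decimal: 11/6 ≈ 1.83

11:6 (1.83)


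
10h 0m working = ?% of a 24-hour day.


41.7%

Time: 600 minutes
Day: 1440 minutes
Percentage = (600/1440) × 100 ≈ 41.7%


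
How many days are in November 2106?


Month: November (month 11)
November has 30 days

30 days


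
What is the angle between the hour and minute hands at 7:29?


Hour hand = 7×30 + 29×0.5 = 224.5°
Minute hand = 29×6 = 174°
Difference = |224.5 - 174| = 50.5°

50.5°


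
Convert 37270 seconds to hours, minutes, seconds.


10h 21m 10s

Hours: 37270 ÷ 3600 = 10 remainder 1270
Minutes: 1270 ÷ 60 = 21 remainder 10
Seconds: 10


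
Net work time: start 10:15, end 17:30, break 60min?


Total time = (17×60+30) - (10×60+15)
= 1050 - 615 = 435 min
Minus break: 435 - 60 = 375 min
= 6h 15m

6h 15m (375 minutes)


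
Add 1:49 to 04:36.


Start: 276 minutes from midnight
Add: 109 minutes
Total: 385 minutes
Hours: 385 ÷ 60 = 6 remainder 25

06:25


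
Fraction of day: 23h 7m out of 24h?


Total minutes: 23×60 + 7 = 1387
Day = 24×60 = 1440 minutes
Fraction = 1387/1440 ≈ 0.9632
As a percentage: 1387/1440 × 100 ≈ 96.32%

0.9632 (96.32%)


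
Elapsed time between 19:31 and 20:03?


0h 32m

End time in minutes: 20×60 + 3 = 1203
Start time in minutes: 19×60 + 31 = 1171
Difference = 1203 - 1171 = 32 minutes
= 0 hours 32 minutes


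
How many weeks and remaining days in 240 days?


Weeks: 240 ÷ 7 = 34 remainder 2

34 weeks 2 days


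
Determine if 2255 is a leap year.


No

Rules: divisible by 4 AND (not by 100 OR by 400)
2255 ÷ 4 = 563 remainder 3 → not divisible by 4
Not divisible by 4 → not a leap year


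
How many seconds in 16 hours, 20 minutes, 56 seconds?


Hours: 16 × 3600 = 57600
Minutes: 20 × 60 = 1200
Seconds: 56
Total = 57600 + 1200 + 56 = 58856

58856 seconds


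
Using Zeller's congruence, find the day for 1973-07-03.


Zeller's congruence:
q=3, m=7, k=73, j=19
h = (3 + ⌊13×8/5⌋ + 73 + ⌊73/4⌋ + ⌊19/4⌋ - 2×19) mod 7
= (3 + 20 + 73 + 18 + 4 - 38) mod 7
= 80 mod 7 = 3
h=3 → Tuesday

Tuesday
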